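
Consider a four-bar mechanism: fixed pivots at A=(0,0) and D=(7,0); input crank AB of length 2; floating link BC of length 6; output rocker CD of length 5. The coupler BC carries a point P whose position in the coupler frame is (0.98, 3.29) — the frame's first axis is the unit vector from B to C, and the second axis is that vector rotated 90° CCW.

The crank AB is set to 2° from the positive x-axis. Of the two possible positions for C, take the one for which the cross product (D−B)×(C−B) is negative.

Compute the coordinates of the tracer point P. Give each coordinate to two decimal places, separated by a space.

5.23 1.22

A=(0,0), D=(7.00,0)
B = A + 2.00·(cos2°, sin2°) = (1.9988, 0.0698)
|BD| = 5.0017
circle(B,6.00) ∩ circle(D,5.00): a=3.6005, h=4.7996
  candidates: C₊=(5.6659,4.8187) cross=24.006; C₋=(5.5319,-4.7796) cross=-24.006
  mode - wants cross < 0 → take C=(5.5319,-4.7796) (cross=-24.006)
ex = (C−B)/|BC| = (0.5889,-0.8082); ey = (0.8082,0.5889)
P = B + 0.98·ex + 3.29·ey = (5.2350,1.2151)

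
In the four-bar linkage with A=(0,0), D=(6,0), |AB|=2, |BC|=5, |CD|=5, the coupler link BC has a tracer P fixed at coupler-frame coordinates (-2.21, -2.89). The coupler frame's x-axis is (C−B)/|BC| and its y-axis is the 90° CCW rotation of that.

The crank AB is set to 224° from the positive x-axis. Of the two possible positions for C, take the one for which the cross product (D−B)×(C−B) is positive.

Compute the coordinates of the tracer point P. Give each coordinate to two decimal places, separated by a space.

A=(0,0), D=(6.00,0)
B = A + 2.00·(cos224°, sin224°) = (-1.4387, -1.3893)
|BD| = 7.5673
circle(B,5.00) ∩ circle(D,5.00): a=3.7837, h=3.2686
  candidates: C₊=(1.6806,2.5184) cross=24.735; C₋=(2.8808,-3.9077) cross=-24.735
  mode + wants cross > 0 → take C=(1.6806,2.5184) (cross=24.735)
ex = (C−B)/|BC| = (0.6238,0.7815); ey = (-0.7815,0.6238)
P = B + -2.21·ex + -2.89·ey = (-0.5587,-4.9195)

-0.56 -4.92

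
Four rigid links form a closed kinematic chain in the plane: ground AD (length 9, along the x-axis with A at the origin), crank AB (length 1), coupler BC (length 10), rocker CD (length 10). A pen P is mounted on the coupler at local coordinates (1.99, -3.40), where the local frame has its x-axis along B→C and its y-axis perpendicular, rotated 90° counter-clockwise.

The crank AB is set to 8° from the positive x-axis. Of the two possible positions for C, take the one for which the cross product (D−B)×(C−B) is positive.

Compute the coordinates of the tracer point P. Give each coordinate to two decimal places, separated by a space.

4.91 0.53

A=(0,0), D=(9.00,0)
B = A + 1.00·(cos8°, sin8°) = (0.9903, 0.1392)
|BD| = 8.0109
circle(B,10.00) ∩ circle(D,10.00): a=4.0055, h=9.1628
  candidates: C₊=(5.1543,9.2310) cross=73.402; C₋=(4.8360,-9.0918) cross=-73.402
  mode + wants cross > 0 → take C=(5.1543,9.2310) (cross=73.402)
ex = (C−B)/|BC| = (0.4164,0.9092); ey = (-0.9092,0.4164)
P = B + 1.99·ex + -3.40·ey = (4.9101,0.5327)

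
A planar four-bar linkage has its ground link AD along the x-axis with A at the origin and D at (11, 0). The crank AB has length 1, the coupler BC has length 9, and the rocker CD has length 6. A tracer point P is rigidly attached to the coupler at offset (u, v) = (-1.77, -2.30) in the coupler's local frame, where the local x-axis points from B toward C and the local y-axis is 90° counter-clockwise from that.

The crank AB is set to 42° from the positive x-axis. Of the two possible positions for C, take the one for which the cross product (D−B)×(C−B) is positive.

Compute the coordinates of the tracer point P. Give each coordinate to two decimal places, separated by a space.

A=(0,0), D=(11.00,0)
B = A + 1.00·(cos42°, sin42°) = (0.7431, 0.6691)
|BD| = 10.2787
circle(B,9.00) ∩ circle(D,6.00): a=7.3283, h=5.2245
  candidates: C₊=(8.3960,5.4055) cross=53.701; C₋=(7.7158,-5.0214) cross=-53.701
  mode + wants cross > 0 → take C=(8.3960,5.4055) (cross=53.701)
ex = (C−B)/|BC| = (0.8503,0.5263); ey = (-0.5263,0.8503)
P = B + -1.77·ex + -2.30·ey = (0.4485,-2.2181)

0.45 -2.22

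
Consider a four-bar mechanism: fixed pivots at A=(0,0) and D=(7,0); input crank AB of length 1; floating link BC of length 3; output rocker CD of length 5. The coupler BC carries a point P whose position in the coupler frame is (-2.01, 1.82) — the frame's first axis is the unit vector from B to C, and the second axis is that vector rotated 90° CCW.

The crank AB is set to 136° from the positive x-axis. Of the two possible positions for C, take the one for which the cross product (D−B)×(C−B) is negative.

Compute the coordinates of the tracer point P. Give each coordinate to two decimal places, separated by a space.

A=(0,0), D=(7.00,0)
B = A + 1.00·(cos136°, sin136°) = (-0.7193, 0.6947)
|BD| = 7.7505
circle(B,3.00) ∩ circle(D,5.00): a=2.8431, h=0.9575
  candidates: C₊=(2.1981,1.3935) cross=7.422; C₋=(2.0265,-0.5139) cross=-7.422
  mode - wants cross < 0 → take C=(2.0265,-0.5139) (cross=-7.422)
ex = (C−B)/|BC| = (0.9153,-0.4028); ey = (0.4028,0.9153)
P = B + -2.01·ex + 1.82·ey = (-1.8259,3.1702)

-1.83 3.17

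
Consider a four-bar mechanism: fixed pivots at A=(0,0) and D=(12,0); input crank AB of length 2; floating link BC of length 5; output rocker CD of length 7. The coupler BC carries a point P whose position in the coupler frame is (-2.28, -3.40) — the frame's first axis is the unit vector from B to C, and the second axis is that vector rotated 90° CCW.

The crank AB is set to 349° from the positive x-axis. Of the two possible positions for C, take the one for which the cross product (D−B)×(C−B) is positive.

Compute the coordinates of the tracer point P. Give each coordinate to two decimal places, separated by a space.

2.56 -4.43

A=(0,0), D=(12.00,0)
B = A + 2.00·(cos349°, sin349°) = (1.9633, -0.3816)
|BD| = 10.0440
circle(B,5.00) ∩ circle(D,7.00): a=3.8273, h=3.2175
  candidates: C₊=(5.6655,2.9789) cross=32.316; C₋=(5.9100,-3.4513) cross=-32.316
  mode + wants cross > 0 → take C=(5.6655,2.9789) (cross=32.316)
ex = (C−B)/|BC| = (0.7404,0.6721); ey = (-0.6721,0.7404)
P = B + -2.28·ex + -3.40·ey = (2.5602,-4.4316)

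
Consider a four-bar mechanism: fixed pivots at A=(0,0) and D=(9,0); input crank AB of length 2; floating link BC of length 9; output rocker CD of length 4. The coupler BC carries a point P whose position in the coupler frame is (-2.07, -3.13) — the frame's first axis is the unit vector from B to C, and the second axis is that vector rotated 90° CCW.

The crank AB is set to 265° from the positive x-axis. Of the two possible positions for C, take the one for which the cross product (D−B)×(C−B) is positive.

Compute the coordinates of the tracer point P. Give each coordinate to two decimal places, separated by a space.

0.07 -5.74

A=(0,0), D=(9.00,0)
B = A + 2.00·(cos265°, sin265°) = (-0.1743, -1.9924)
|BD| = 9.3882
circle(B,9.00) ∩ circle(D,4.00): a=8.1559, h=3.8055
  candidates: C₊=(6.9882,3.4573) cross=35.726; C₋=(8.6034,-3.9803) cross=-35.726
  mode + wants cross > 0 → take C=(6.9882,3.4573) (cross=35.726)
ex = (C−B)/|BC| = (0.7958,0.6055); ey = (-0.6055,0.7958)
P = B + -2.07·ex + -3.13·ey = (0.0736,-5.7368)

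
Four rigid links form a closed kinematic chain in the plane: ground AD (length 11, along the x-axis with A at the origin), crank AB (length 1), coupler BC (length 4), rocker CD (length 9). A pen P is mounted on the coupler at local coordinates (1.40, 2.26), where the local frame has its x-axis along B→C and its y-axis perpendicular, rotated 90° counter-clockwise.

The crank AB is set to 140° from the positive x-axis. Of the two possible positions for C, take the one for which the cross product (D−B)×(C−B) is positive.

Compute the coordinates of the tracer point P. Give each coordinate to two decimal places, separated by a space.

-0.93 3.30

A=(0,0), D=(11.00,0)
B = A + 1.00·(cos140°, sin140°) = (-0.7660, 0.6428)
|BD| = 11.7836
circle(B,4.00) ∩ circle(D,9.00): a=3.1337, h=2.4859
  candidates: C₊=(2.4986,2.9541) cross=29.293; C₋=(2.2274,-2.0104) cross=-29.293
  mode + wants cross > 0 → take C=(2.4986,2.9541) (cross=29.293)
ex = (C−B)/|BC| = (0.8162,0.5778); ey = (-0.5778,0.8162)
P = B + 1.40·ex + 2.26·ey = (-0.9293,3.2963)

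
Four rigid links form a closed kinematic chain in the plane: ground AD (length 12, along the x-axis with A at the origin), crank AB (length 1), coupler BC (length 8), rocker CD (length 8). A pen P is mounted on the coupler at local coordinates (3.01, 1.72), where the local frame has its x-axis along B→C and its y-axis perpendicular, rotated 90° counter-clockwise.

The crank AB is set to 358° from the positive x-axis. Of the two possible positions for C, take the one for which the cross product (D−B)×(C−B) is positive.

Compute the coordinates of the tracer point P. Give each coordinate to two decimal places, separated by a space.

A=(0,0), D=(12.00,0)
B = A + 1.00·(cos358°, sin358°) = (0.9994, -0.0349)
|BD| = 11.0007
circle(B,8.00) ∩ circle(D,8.00): a=5.5003, h=5.8092
  candidates: C₊=(6.4813,5.7917) cross=63.905; C₋=(6.5181,-5.8266) cross=-63.905
  mode + wants cross > 0 → take C=(6.4813,5.7917) (cross=63.905)
ex = (C−B)/|BC| = (0.6852,0.7283); ey = (-0.7283,0.6852)
P = B + 3.01·ex + 1.72·ey = (1.8092,3.3360)

1.81 3.34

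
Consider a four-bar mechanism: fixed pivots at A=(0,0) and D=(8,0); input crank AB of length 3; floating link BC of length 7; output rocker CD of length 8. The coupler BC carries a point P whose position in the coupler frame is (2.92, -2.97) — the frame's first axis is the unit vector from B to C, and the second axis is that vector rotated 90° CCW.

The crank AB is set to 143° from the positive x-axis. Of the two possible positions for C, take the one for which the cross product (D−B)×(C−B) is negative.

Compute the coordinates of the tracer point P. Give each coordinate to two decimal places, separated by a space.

A=(0,0), D=(8.00,0)
B = A + 3.00·(cos143°, sin143°) = (-2.3959, 1.8054)
|BD| = 10.5515
circle(B,7.00) ∩ circle(D,8.00): a=4.5650, h=5.3067
  candidates: C₊=(3.0097,6.2528) cross=55.994; C₋=(1.1937,-4.2041) cross=-55.994
  mode - wants cross < 0 → take C=(1.1937,-4.2041) (cross=-55.994)
ex = (C−B)/|BC| = (0.5128,-0.8585); ey = (0.8585,0.5128)
P = B + 2.92·ex + -2.97·ey = (-3.4483,-2.2244)

-3.45 -2.22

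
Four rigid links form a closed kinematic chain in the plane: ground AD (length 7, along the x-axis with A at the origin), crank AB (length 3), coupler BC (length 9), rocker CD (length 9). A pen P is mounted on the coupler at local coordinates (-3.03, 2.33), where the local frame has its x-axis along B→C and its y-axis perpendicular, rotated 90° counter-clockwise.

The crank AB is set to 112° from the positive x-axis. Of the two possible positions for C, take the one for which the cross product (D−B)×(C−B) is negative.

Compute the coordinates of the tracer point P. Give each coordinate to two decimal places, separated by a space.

A=(0,0), D=(7.00,0)
B = A + 3.00·(cos112°, sin112°) = (-1.1238, 2.7816)
|BD| = 8.5868
circle(B,9.00) ∩ circle(D,9.00): a=4.2934, h=7.9099
  candidates: C₊=(5.5004,8.8742) cross=67.921; C₋=(0.3758,-6.0926) cross=-67.921
  mode - wants cross < 0 → take C=(0.3758,-6.0926) (cross=-67.921)
ex = (C−B)/|BC| = (0.1666,-0.9860); ey = (0.9860,0.1666)
P = B + -3.03·ex + 2.33·ey = (0.6687,6.1574)

0.67 6.16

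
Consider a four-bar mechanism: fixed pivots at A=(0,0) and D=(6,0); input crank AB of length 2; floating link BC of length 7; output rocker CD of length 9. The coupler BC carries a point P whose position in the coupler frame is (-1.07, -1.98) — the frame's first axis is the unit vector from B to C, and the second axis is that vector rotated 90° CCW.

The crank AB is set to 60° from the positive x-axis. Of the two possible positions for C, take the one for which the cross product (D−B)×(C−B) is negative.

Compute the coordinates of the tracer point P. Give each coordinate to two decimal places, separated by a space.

A=(0,0), D=(6.00,0)
B = A + 2.00·(cos60°, sin60°) = (1.0000, 1.7321)
|BD| = 5.2915
circle(B,7.00) ∩ circle(D,9.00): a=-0.3780, h=6.9898
  candidates: C₊=(2.9308,8.4605) cross=36.986; C₋=(-1.6451,-4.7490) cross=-36.986
  mode - wants cross < 0 → take C=(-1.6451,-4.7490) (cross=-36.986)
ex = (C−B)/|BC| = (-0.3779,-0.9259); ey = (0.9259,-0.3779)
P = B + -1.07·ex + -1.98·ey = (-0.4289,3.4709)

-0.43 3.47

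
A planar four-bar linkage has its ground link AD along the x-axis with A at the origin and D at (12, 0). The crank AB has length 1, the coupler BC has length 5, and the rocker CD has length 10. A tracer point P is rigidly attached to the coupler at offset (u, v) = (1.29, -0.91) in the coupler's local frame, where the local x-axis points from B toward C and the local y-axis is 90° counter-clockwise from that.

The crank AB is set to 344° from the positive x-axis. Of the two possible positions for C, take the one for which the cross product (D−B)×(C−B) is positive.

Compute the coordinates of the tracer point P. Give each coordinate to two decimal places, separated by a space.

2.31 0.54

A=(0,0), D=(12.00,0)
B = A + 1.00·(cos344°, sin344°) = (0.9613, -0.2756)
|BD| = 11.0422
circle(B,5.00) ∩ circle(D,10.00): a=2.1250, h=4.5260
  candidates: C₊=(2.9726,4.3020) cross=49.976; C₋=(3.1986,-4.7471) cross=-49.976
  mode + wants cross > 0 → take C=(2.9726,4.3020) (cross=49.976)
ex = (C−B)/|BC| = (0.4023,0.9155); ey = (-0.9155,0.4023)
P = B + 1.29·ex + -0.91·ey = (2.3133,0.5393)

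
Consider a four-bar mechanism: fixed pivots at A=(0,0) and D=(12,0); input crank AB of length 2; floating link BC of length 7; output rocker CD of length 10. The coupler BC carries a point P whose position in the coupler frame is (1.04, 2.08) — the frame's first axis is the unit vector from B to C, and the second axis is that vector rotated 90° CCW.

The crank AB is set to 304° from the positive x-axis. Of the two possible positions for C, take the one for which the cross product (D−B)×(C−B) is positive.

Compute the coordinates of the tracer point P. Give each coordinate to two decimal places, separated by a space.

-0.53 -0.01

A=(0,0), D=(12.00,0)
B = A + 2.00·(cos304°, sin304°) = (1.1184, -1.6581)
|BD| = 11.0072
circle(B,7.00) ∩ circle(D,10.00): a=3.1869, h=6.2324
  candidates: C₊=(3.3301,4.9833) cross=68.602; C₋=(5.2078,-7.3393) cross=-68.602
  mode + wants cross > 0 → take C=(3.3301,4.9833) (cross=68.602)
ex = (C−B)/|BC| = (0.3160,0.9488); ey = (-0.9488,0.3160)
P = B + 1.04·ex + 2.08·ey = (-0.5265,-0.0141)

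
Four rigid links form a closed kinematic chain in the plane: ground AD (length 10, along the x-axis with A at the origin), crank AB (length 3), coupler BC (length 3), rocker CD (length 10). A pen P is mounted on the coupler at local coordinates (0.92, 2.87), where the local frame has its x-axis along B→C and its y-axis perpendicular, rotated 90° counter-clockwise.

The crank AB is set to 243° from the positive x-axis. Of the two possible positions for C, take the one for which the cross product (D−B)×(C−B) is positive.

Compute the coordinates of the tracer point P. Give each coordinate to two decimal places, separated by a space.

-3.50 -0.55

A=(0,0), D=(10.00,0)
B = A + 3.00·(cos243°, sin243°) = (-1.3620, -2.6730)
|BD| = 11.6722
circle(B,3.00) ∩ circle(D,10.00): a=1.9379, h=2.2901
  candidates: C₊=(-0.0000,0.0000) cross=26.730; C₋=(1.0489,-4.4584) cross=-26.730
  mode + wants cross > 0 → take C=(-0.0000,0.0000) (cross=26.730)
ex = (C−B)/|BC| = (0.4540,0.8910); ey = (-0.8910,0.4540)
P = B + 0.92·ex + 2.87·ey = (-3.5015,-0.5503)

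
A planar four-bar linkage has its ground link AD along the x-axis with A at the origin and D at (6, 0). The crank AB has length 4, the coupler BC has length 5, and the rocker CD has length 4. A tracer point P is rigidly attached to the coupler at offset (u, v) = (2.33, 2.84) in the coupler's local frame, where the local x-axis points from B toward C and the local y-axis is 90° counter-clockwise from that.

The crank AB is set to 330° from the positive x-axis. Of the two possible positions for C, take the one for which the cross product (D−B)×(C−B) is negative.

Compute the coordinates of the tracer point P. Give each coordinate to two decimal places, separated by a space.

A=(0,0), D=(6.00,0)
B = A + 4.00·(cos330°, sin330°) = (3.4641, -2.0000)
|BD| = 3.2297
circle(B,5.00) ∩ circle(D,4.00): a=3.0082, h=3.9939
  candidates: C₊=(3.3528,2.9988) cross=12.899; C₋=(8.2993,-3.2731) cross=-12.899
  mode - wants cross < 0 → take C=(8.2993,-3.2731) (cross=-12.899)
ex = (C−B)/|BC| = (0.9670,-0.2546); ey = (0.2546,0.9670)
P = B + 2.33·ex + 2.84·ey = (6.4404,0.1531)

6.44 0.15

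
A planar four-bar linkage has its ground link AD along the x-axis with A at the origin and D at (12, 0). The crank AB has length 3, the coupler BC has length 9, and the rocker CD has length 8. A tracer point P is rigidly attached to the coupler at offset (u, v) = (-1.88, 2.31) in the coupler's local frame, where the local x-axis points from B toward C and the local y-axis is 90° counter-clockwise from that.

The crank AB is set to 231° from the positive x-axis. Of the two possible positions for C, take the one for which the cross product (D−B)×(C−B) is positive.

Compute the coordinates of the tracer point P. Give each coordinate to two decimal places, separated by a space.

-4.83 -1.84

A=(0,0), D=(12.00,0)
B = A + 3.00·(cos231°, sin231°) = (-1.8880, -2.3314)
|BD| = 14.0823
circle(B,9.00) ∩ circle(D,8.00): a=7.6447, h=4.7495
  candidates: C₊=(4.8650,3.6182) cross=66.884; C₋=(6.4376,-5.7498) cross=-66.884
  mode + wants cross > 0 → take C=(4.8650,3.6182) (cross=66.884)
ex = (C−B)/|BC| = (0.7503,0.6611); ey = (-0.6611,0.7503)
P = B + -1.88·ex + 2.31·ey = (-4.8256,-1.8410)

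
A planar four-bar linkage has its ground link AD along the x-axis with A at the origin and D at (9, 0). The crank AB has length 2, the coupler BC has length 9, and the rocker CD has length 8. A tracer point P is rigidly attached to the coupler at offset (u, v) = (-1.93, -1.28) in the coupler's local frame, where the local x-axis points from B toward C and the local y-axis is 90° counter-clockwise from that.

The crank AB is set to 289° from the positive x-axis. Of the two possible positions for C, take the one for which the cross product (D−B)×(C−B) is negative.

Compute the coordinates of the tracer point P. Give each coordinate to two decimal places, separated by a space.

-1.64 -1.58

A=(0,0), D=(9.00,0)
B = A + 2.00·(cos289°, sin289°) = (0.6511, -1.8910)
|BD| = 8.5603
circle(B,9.00) ∩ circle(D,8.00): a=5.2731, h=7.2934
  candidates: C₊=(4.1828,6.3871) cross=62.434; C₋=(7.4052,-7.8394) cross=-62.434
  mode - wants cross < 0 → take C=(7.4052,-7.8394) (cross=-62.434)
ex = (C−B)/|BC| = (0.7504,-0.6609); ey = (0.6609,0.7504)
P = B + -1.93·ex + -1.28·ey = (-1.6432,-1.5760)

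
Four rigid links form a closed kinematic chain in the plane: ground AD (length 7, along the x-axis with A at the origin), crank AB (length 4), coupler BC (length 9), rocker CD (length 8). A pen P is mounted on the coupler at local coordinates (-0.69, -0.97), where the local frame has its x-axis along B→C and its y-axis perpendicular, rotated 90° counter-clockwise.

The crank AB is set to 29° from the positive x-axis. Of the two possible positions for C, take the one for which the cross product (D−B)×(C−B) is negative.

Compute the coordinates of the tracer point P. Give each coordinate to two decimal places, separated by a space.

A=(0,0), D=(7.00,0)
B = A + 4.00·(cos29°, sin29°) = (3.4985, 1.9392)
|BD| = 4.0027
circle(B,9.00) ∩ circle(D,8.00): a=4.1249, h=7.9991
  candidates: C₊=(10.9824,6.9383) cross=32.018; C₋=(3.2315,-7.0568) cross=-32.018
  mode - wants cross < 0 → take C=(3.2315,-7.0568) (cross=-32.018)
ex = (C−B)/|BC| = (-0.0297,-0.9996); ey = (0.9996,-0.0297)
P = B + -0.69·ex + -0.97·ey = (2.5494,2.6577)

2.55 2.66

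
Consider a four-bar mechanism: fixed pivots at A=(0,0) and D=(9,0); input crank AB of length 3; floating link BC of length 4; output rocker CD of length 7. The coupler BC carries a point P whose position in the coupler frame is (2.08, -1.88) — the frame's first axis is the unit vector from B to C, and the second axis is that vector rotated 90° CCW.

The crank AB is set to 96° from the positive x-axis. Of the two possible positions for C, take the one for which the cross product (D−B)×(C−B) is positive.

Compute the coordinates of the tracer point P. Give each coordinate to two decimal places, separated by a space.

A=(0,0), D=(9.00,0)
B = A + 3.00·(cos96°, sin96°) = (-0.3136, 2.9836)
|BD| = 9.7798
circle(B,4.00) ∩ circle(D,7.00): a=3.2028, h=2.3963
  candidates: C₊=(3.4675,4.2886) cross=23.436; C₋=(2.0054,-0.2756) cross=-23.436
  mode + wants cross > 0 → take C=(3.4675,4.2886) (cross=23.436)
ex = (C−B)/|BC| = (0.9453,0.3263); ey = (-0.3263,0.9453)
P = B + 2.08·ex + -1.88·ey = (2.2660,1.8850)

2.27 1.89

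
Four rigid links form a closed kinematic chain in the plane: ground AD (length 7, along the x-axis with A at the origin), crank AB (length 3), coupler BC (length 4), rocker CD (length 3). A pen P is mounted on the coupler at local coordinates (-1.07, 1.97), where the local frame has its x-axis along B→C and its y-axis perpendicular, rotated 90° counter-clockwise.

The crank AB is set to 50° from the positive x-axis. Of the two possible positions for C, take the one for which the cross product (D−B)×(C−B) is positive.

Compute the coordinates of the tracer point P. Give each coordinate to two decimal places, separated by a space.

A=(0,0), D=(7.00,0)
B = A + 3.00·(cos50°, sin50°) = (1.9284, 2.2981)
|BD| = 5.5680
circle(B,4.00) ∩ circle(D,3.00): a=3.4126, h=2.0867
  candidates: C₊=(5.8980,2.7903) cross=11.619; C₋=(4.1755,-1.0110) cross=-11.619
  mode + wants cross > 0 → take C=(5.8980,2.7903) (cross=11.619)
ex = (C−B)/|BC| = (0.9924,0.1230); ey = (-0.1230,0.9924)
P = B + -1.07·ex + 1.97·ey = (0.6241,4.1215)

0.62 4.12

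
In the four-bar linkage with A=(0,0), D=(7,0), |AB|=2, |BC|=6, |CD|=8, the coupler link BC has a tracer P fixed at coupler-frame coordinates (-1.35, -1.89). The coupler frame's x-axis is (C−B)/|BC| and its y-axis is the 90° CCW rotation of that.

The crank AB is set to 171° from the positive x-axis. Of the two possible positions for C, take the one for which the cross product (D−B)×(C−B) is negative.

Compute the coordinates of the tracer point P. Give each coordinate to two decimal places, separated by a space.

-4.27 0.65

A=(0,0), D=(7.00,0)
B = A + 2.00·(cos171°, sin171°) = (-1.9754, 0.3129)
|BD| = 8.9808
circle(B,6.00) ∩ circle(D,8.00): a=2.9315, h=5.2351
  candidates: C₊=(1.1368,5.4426) cross=47.015; C₋=(0.7720,-5.0212) cross=-47.015
  mode - wants cross < 0 → take C=(0.7720,-5.0212) (cross=-47.015)
ex = (C−B)/|BC| = (0.4579,-0.8890); ey = (0.8890,0.4579)
P = B + -1.35·ex + -1.89·ey = (-4.2738,0.6476)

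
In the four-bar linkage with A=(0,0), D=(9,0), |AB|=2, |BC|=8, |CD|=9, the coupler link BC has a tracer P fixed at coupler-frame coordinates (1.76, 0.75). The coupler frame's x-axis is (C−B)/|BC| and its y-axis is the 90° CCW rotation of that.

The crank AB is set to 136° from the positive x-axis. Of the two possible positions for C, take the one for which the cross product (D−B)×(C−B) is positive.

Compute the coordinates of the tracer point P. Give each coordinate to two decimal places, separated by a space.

-0.84 3.20

A=(0,0), D=(9.00,0)
B = A + 2.00·(cos136°, sin136°) = (-1.4387, 1.3893)
|BD| = 10.5307
circle(B,8.00) ∩ circle(D,9.00): a=4.4582, h=6.6426
  candidates: C₊=(3.8569,7.3857) cross=69.952; C₋=(2.1042,-5.7834) cross=-69.952
  mode + wants cross > 0 → take C=(3.8569,7.3857) (cross=69.952)
ex = (C−B)/|BC| = (0.6619,0.7495); ey = (-0.7495,0.6619)
P = B + 1.76·ex + 0.75·ey = (-0.8358,3.2050)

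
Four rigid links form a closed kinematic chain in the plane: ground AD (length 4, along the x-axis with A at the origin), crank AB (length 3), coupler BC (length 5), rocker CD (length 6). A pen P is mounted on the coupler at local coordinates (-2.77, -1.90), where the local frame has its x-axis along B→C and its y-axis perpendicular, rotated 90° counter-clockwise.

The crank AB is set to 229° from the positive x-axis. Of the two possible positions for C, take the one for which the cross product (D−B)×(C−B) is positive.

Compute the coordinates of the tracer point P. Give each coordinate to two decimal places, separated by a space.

A=(0,0), D=(4.00,0)
B = A + 3.00·(cos229°, sin229°) = (-1.9682, -2.2641)
|BD| = 6.3832
circle(B,5.00) ∩ circle(D,6.00): a=2.3300, h=4.4239
  candidates: C₊=(-1.3589,2.6986) cross=28.239; C₋=(1.7795,-5.5740) cross=-28.239
  mode + wants cross > 0 → take C=(-1.3589,2.6986) (cross=28.239)
ex = (C−B)/|BC| = (0.1219,0.9925); ey = (-0.9925,0.1219)
P = B + -2.77·ex + -1.90·ey = (-0.4199,-5.2450)

-0.42 -5.25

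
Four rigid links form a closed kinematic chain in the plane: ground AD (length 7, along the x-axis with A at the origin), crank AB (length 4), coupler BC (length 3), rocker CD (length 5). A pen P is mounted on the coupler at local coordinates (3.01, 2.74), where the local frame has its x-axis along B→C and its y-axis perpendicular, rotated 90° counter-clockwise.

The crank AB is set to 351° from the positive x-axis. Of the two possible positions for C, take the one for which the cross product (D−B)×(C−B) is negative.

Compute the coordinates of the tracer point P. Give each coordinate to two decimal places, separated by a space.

A=(0,0), D=(7.00,0)
B = A + 4.00·(cos351°, sin351°) = (3.9508, -0.6257)
|BD| = 3.1128
circle(B,3.00) ∩ circle(D,5.00): a=-1.0136, h=2.8236
  candidates: C₊=(2.3902,1.9364) cross=8.789; C₋=(3.5254,-3.5954) cross=-8.789
  mode - wants cross < 0 → take C=(3.5254,-3.5954) (cross=-8.789)
ex = (C−B)/|BC| = (-0.1418,-0.9899); ey = (0.9899,-0.1418)
P = B + 3.01·ex + 2.74·ey = (6.2363,-3.9938)

6.24 -3.99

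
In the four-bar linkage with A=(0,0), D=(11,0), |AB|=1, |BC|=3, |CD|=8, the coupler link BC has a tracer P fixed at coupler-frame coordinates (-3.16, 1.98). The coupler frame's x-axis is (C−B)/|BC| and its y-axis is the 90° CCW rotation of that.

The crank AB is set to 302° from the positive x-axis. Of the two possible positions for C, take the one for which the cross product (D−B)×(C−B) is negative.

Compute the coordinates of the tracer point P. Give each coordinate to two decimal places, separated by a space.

A=(0,0), D=(11.00,0)
B = A + 1.00·(cos302°, sin302°) = (0.5299, -0.8480)
|BD| = 10.5044
circle(B,3.00) ∩ circle(D,8.00): a=2.6342, h=1.4356
  candidates: C₊=(3.0396,0.7955) cross=15.080; C₋=(3.2714,-2.0663) cross=-15.080
  mode - wants cross < 0 → take C=(3.2714,-2.0663) (cross=-15.080)
ex = (C−B)/|BC| = (0.9138,-0.4061); ey = (0.4061,0.9138)
P = B + -3.16·ex + 1.98·ey = (-1.5538,2.2445)

-1.55 2.24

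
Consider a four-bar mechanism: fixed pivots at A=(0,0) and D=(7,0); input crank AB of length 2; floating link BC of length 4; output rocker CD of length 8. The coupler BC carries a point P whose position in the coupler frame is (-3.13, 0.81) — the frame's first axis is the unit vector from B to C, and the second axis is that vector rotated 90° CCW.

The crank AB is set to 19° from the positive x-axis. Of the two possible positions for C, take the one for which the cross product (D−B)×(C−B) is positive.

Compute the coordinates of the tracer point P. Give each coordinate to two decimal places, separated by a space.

2.43 -2.54

A=(0,0), D=(7.00,0)
B = A + 2.00·(cos19°, sin19°) = (1.8910, 0.6511)
|BD| = 5.1503
circle(B,4.00) ∩ circle(D,8.00): a=-2.0848, h=3.4137
  candidates: C₊=(0.2546,4.3011) cross=17.582; C₋=(-0.6086,-2.4716) cross=-17.582
  mode + wants cross > 0 → take C=(0.2546,4.3011) (cross=17.582)
ex = (C−B)/|BC| = (-0.4091,0.9125); ey = (-0.9125,-0.4091)
P = B + -3.13·ex + 0.81·ey = (2.4325,-2.5363)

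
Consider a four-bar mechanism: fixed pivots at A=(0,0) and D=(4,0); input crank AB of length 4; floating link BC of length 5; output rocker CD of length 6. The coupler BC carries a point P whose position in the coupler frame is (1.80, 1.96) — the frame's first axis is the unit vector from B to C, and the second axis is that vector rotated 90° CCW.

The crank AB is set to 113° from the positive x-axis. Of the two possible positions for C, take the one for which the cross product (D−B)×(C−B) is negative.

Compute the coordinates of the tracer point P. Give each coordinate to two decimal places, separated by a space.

A=(0,0), D=(4.00,0)
B = A + 4.00·(cos113°, sin113°) = (-1.5629, 3.6820)
|BD| = 6.6711
circle(B,5.00) ∩ circle(D,6.00): a=2.5111, h=4.3237
  candidates: C₊=(2.9175,5.9015) cross=28.844; C₋=(-1.8554,-1.3094) cross=-28.844
  mode - wants cross < 0 → take C=(-1.8554,-1.3094) (cross=-28.844)
ex = (C−B)/|BC| = (-0.0585,-0.9983); ey = (0.9983,-0.0585)
P = B + 1.80·ex + 1.96·ey = (0.2884,1.7705)

0.29 1.77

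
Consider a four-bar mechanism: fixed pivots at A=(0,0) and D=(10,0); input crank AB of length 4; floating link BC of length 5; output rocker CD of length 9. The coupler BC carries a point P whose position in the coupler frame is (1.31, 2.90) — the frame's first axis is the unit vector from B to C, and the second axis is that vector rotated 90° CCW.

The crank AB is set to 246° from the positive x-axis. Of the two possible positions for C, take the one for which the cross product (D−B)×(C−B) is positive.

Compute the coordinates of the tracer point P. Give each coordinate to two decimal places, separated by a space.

-3.39 -1.01

A=(0,0), D=(10.00,0)
B = A + 4.00·(cos246°, sin246°) = (-1.6269, -3.6542)
|BD| = 12.1877
circle(B,5.00) ∩ circle(D,9.00): a=3.7964, h=3.2538
  candidates: C₊=(1.0192,0.5882) cross=39.656; C₋=(2.9704,-5.6200) cross=-39.656
  mode + wants cross > 0 → take C=(1.0192,0.5882) (cross=39.656)
ex = (C−B)/|BC| = (0.5292,0.8485); ey = (-0.8485,0.5292)
P = B + 1.31·ex + 2.90·ey = (-3.3942,-1.0079)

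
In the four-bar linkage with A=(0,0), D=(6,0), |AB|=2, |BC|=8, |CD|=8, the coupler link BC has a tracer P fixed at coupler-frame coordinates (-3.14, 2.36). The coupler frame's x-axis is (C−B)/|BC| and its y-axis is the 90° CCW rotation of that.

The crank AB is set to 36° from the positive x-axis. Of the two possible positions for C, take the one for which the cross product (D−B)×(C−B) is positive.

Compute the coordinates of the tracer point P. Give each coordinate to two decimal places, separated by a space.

-2.03 -0.27

A=(0,0), D=(6.00,0)
B = A + 2.00·(cos36°, sin36°) = (1.6180, 1.1756)
|BD| = 4.5369
circle(B,8.00) ∩ circle(D,8.00): a=2.2685, h=7.6716
  candidates: C₊=(5.7968,7.9974) cross=34.806; C₋=(1.8212,-6.8218) cross=-34.806
  mode + wants cross > 0 → take C=(5.7968,7.9974) (cross=34.806)
ex = (C−B)/|BC| = (0.5224,0.8527); ey = (-0.8527,0.5224)
P = B + -3.14·ex + 2.36·ey = (-2.0346,-0.2693)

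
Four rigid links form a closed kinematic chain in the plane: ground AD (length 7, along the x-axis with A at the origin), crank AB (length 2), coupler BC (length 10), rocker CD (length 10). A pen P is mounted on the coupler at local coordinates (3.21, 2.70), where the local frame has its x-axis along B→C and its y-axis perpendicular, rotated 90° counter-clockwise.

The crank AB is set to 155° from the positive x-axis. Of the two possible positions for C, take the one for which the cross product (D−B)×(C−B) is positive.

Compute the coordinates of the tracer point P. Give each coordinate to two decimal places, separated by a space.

A=(0,0), D=(7.00,0)
B = A + 2.00·(cos155°, sin155°) = (-1.8126, 0.8452)
|BD| = 8.8531
circle(B,10.00) ∩ circle(D,10.00): a=4.4265, h=8.9669
  candidates: C₊=(3.4498,9.3486) cross=79.385; C₋=(1.7376,-8.5034) cross=-79.385
  mode + wants cross > 0 → take C=(3.4498,9.3486) (cross=79.385)
ex = (C−B)/|BC| = (0.5262,0.8503); ey = (-0.8503,0.5262)
P = B + 3.21·ex + 2.70·ey = (-2.4193,4.9957)

-2.42 5.00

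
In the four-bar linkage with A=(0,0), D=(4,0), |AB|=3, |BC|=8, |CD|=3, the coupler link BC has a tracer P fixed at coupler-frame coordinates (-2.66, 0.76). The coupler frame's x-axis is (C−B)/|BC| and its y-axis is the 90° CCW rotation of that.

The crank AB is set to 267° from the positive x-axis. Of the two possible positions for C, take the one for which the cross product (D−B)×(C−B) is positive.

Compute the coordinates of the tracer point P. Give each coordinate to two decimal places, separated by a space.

-2.61 -4.27

A=(0,0), D=(4.00,0)
B = A + 3.00·(cos267°, sin267°) = (-0.1570, -2.9959)
|BD| = 5.1241
circle(B,8.00) ∩ circle(D,3.00): a=7.9289, h=1.0645
  candidates: C₊=(5.6531,2.5035) cross=5.454; C₋=(6.8978,0.7763) cross=-5.454
  mode + wants cross > 0 → take C=(5.6531,2.5035) (cross=5.454)
ex = (C−B)/|BC| = (0.7263,0.6874); ey = (-0.6874,0.7263)
P = B + -2.66·ex + 0.76·ey = (-2.6113,-4.2725)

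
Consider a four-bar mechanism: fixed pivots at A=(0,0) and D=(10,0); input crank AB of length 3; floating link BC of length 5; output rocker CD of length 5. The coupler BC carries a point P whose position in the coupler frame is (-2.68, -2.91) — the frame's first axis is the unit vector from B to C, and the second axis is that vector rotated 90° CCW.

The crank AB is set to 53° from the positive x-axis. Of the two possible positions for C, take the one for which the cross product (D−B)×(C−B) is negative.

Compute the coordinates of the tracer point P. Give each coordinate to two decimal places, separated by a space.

-2.15 2.42

A=(0,0), D=(10.00,0)
B = A + 3.00·(cos53°, sin53°) = (1.8054, 2.3959)
|BD| = 8.5376
circle(B,5.00) ∩ circle(D,5.00): a=4.2688, h=2.6033
  candidates: C₊=(6.6333,3.6967) cross=22.226; C₋=(5.1722,-1.3007) cross=-22.226
  mode - wants cross < 0 → take C=(5.1722,-1.3007) (cross=-22.226)
ex = (C−B)/|BC| = (0.6733,-0.7393); ey = (0.7393,0.6733)
P = B + -2.68·ex + -2.91·ey = (-2.1506,2.4179)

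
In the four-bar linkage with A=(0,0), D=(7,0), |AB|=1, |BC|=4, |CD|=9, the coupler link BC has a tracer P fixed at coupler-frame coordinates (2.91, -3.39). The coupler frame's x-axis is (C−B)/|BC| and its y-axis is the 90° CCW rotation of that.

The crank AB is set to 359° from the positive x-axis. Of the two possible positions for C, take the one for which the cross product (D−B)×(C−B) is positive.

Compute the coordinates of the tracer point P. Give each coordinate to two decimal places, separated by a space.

A=(0,0), D=(7.00,0)
B = A + 1.00·(cos359°, sin359°) = (0.9998, -0.0175)
|BD| = 6.0002
circle(B,4.00) ∩ circle(D,9.00): a=-2.4164, h=3.1876
  candidates: C₊=(-1.4258,3.1631) cross=19.126; C₋=(-1.4073,-3.2121) cross=-19.126
  mode + wants cross > 0 → take C=(-1.4258,3.1631) (cross=19.126)
ex = (C−B)/|BC| = (-0.6064,0.7951); ey = (-0.7951,-0.6064)
P = B + 2.91·ex + -3.39·ey = (1.9307,4.3522)

1.93 4.35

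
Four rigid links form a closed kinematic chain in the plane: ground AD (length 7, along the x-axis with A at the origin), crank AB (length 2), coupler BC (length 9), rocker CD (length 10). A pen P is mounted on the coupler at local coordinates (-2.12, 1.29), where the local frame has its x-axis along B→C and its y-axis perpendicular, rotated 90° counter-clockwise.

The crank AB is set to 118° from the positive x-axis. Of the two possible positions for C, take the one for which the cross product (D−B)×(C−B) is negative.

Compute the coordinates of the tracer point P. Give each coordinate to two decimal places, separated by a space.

A=(0,0), D=(7.00,0)
B = A + 2.00·(cos118°, sin118°) = (-0.9389, 1.7659)
|BD| = 8.1330
circle(B,9.00) ∩ circle(D,10.00): a=2.8984, h=8.5205
  candidates: C₊=(3.7404,9.4538) cross=69.297; C₋=(0.0403,-7.1807) cross=-69.297
  mode - wants cross < 0 → take C=(0.0403,-7.1807) (cross=-69.297)
ex = (C−B)/|BC| = (0.1088,-0.9941); ey = (0.9941,0.1088)
P = B + -2.12·ex + 1.29·ey = (0.1127,4.0137)

0.11 4.01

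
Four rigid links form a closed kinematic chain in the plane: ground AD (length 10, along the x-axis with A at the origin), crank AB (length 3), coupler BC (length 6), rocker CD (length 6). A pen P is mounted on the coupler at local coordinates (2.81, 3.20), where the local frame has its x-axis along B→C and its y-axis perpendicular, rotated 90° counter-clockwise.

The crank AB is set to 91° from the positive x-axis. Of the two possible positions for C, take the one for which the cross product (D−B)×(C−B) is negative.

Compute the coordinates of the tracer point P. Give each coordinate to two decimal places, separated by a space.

4.20 3.23

A=(0,0), D=(10.00,0)
B = A + 3.00·(cos91°, sin91°) = (-0.0524, 2.9995)
|BD| = 10.4903
circle(B,6.00) ∩ circle(D,6.00): a=5.2452, h=2.9135
  candidates: C₊=(5.8069,4.2916) cross=30.563; C₋=(4.1408,-1.2920) cross=-30.563
  mode - wants cross < 0 → take C=(4.1408,-1.2920) (cross=-30.563)
ex = (C−B)/|BC| = (0.6989,-0.7153); ey = (0.7153,0.6989)
P = B + 2.81·ex + 3.20·ey = (4.2003,3.2260)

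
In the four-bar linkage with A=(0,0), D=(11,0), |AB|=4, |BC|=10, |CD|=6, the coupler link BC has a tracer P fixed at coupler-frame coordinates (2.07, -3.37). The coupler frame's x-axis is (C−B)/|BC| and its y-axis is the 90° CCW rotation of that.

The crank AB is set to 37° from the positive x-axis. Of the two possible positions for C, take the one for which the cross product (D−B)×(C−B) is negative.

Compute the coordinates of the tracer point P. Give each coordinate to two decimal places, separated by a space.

A=(0,0), D=(11.00,0)
B = A + 4.00·(cos37°, sin37°) = (3.1945, 2.4073)
|BD| = 8.1682
circle(B,10.00) ∩ circle(D,6.00): a=8.0017, h=5.9977
  candidates: C₊=(12.6085,5.7804) cross=48.991; C₋=(9.0733,-5.6822) cross=-48.991
  mode - wants cross < 0 → take C=(9.0733,-5.6822) (cross=-48.991)
ex = (C−B)/|BC| = (0.5879,-0.8090); ey = (0.8090,0.5879)
P = B + 2.07·ex + -3.37·ey = (1.6853,-1.2484)

1.69 -1.25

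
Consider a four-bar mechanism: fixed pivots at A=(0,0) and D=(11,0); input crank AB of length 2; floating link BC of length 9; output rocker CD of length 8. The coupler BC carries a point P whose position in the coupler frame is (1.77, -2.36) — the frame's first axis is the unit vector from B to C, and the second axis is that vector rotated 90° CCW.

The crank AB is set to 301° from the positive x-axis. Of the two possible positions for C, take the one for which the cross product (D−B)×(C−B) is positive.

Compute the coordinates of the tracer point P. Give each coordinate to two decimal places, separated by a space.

3.97 -1.42

A=(0,0), D=(11.00,0)
B = A + 2.00·(cos301°, sin301°) = (1.0301, -1.7143)
|BD| = 10.1162
circle(B,9.00) ∩ circle(D,8.00): a=5.8984, h=6.7978
  candidates: C₊=(5.6911,5.9847) cross=68.768; C₋=(7.9951,-7.4142) cross=-68.768
  mode + wants cross > 0 → take C=(5.6911,5.9847) (cross=68.768)
ex = (C−B)/|BC| = (0.5179,0.8554); ey = (-0.8554,0.5179)
P = B + 1.77·ex + -2.36·ey = (3.9656,-1.4224)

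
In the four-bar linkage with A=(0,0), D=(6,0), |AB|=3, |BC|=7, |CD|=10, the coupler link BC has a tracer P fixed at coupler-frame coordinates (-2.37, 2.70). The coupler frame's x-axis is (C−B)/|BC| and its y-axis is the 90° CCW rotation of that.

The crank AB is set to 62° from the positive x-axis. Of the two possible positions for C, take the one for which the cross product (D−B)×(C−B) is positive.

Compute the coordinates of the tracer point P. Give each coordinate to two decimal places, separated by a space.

-1.73 0.89

A=(0,0), D=(6.00,0)
B = A + 3.00·(cos62°, sin62°) = (1.4084, 2.6488)
|BD| = 5.3009
circle(B,7.00) ∩ circle(D,10.00): a=-2.1601, h=6.6584
  candidates: C₊=(2.8645,9.4957) cross=35.295; C₋=(-3.7899,-2.0392) cross=-35.295
  mode + wants cross > 0 → take C=(2.8645,9.4957) (cross=35.295)
ex = (C−B)/|BC| = (0.2080,0.9781); ey = (-0.9781,0.2080)
P = B + -2.37·ex + 2.70·ey = (-1.7255,0.8923)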